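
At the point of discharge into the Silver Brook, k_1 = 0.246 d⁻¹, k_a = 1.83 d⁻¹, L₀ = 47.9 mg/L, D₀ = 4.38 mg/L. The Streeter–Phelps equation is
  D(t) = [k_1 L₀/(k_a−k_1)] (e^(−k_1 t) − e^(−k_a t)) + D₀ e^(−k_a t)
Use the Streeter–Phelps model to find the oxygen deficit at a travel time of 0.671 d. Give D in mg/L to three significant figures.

D ≈ 5.41 mg/L

k_1 L₀/(k_a−k_1) = 0.246×47.9/(1.83−0.246) = 11.78/1.584 = 7.439 mg/L.
e^(−k_1 t) = e^(−0.246×0.6710) = 0.8478; e^(−k_a t) = e^(−1.83×0.6710) = 0.2929.
D = 7.439 × (0.8478 − 0.2929) + 4.38 × 0.2929 = 4.128 + 1.283 = 5.411 mg/L.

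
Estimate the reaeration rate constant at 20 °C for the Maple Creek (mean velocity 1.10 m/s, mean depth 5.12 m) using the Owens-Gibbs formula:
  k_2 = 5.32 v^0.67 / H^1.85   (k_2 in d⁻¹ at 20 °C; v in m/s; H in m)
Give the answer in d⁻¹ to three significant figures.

k_2 = 5.32 × 1.10^0.67 / 5.12^1.85 = 5.32 × 1.066 / 20.52 = 0.2764 d⁻¹.

k_2 ≈ 0.276 d⁻¹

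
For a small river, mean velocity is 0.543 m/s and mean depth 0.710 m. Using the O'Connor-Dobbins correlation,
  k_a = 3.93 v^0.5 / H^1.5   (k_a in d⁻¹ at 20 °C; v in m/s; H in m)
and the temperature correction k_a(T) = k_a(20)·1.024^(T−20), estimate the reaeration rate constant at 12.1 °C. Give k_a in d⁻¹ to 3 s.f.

k_a(20) = 3.93 × 0.543^0.5 / 0.710^1.5 = 3.93 × 0.7369 / 0.5983 = 4.841 d⁻¹.
k_a(12.1) = 4.841 × 1.024^(12.1−20) = 4.841 × 0.8291 = 4.014 d⁻¹.

k_a ≈ 4.01 d⁻¹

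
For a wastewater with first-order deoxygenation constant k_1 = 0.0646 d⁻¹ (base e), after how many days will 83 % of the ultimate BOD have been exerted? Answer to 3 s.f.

t ≈ 27.4 d

y/L₀ = 1 − e^(−k_1 t) = 0.83 ⇒ e^(−k_1 t) = 0.170
t = −ln(0.170) / 0.0646 = 1.772 / 0.0646 = 27.43 d.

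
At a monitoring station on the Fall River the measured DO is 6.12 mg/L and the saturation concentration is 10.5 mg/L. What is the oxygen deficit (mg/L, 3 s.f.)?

D ≈ 4.38 mg/L

D = C_s − C = 10.5 − 6.12 = 4.38 mg/L.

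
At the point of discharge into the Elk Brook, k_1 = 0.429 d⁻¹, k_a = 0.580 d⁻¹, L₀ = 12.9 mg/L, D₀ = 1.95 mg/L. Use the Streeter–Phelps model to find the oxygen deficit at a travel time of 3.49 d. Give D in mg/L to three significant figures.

k_1 L₀/(k_a−k_1) = 0.429×12.9/(0.580−0.429) = 5.534/0.1510 = 36.65 mg/L.
e^(−k_1 t) = e^(−0.429×3.490) = 0.2238; e^(−k_a t) = e^(−0.580×3.490) = 0.1321.
D = 36.65 × (0.2238 − 0.1321) + 1.95 × 0.1321 = 3.359 + 0.2576 = 3.617 mg/L.

D ≈ 3.62 mg/L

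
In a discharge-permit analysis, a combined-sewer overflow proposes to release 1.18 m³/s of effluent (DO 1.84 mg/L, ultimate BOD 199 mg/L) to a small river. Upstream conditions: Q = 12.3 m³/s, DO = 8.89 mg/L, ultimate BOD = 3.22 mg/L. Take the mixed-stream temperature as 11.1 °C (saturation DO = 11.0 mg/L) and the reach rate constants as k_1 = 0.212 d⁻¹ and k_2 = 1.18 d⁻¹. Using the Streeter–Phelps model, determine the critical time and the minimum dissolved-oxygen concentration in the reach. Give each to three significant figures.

Mixed DO = (12.3×8.89 + 1.18×1.84)/(12.3+1.18) = 111.5/13.48 = 8.273 mg/L.
Mixed L₀ = (12.3×3.22 + 1.18×199)/(13.48) = 274.4/13.48 = 20.36 mg/L.
Initial deficit D₀ = C_s − DO₀ = 11.0 − 8.273 = 2.727 mg/L.
t_c = (1/0.9680) ln[(1.18/0.212)(1 − 2.727×0.9680/(0.212×20.36))] = 1.033 × ln(2.162) = 0.7963 d.
D_c = (0.212/1.18) × 20.36 × e^(−0.212×0.7963) = 0.1797 × 20.36 × 0.8447 = 3.089 mg/L.
Minimum DO = 11.0 − 3.089 = 7.911 mg/L.

t_c ≈ 0.796 d; minimum DO ≈ 7.91 mg/L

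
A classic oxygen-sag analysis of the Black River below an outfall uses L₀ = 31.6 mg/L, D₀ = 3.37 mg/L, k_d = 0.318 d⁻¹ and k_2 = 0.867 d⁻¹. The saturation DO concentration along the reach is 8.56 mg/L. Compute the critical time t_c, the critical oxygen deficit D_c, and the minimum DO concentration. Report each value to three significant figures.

t_c ≈ 1.46 d; D_c ≈ 7.29 mg/L; min DO ≈ 1.27 mg/L

t_c = [1/(k_2−k_d)] ln[(k_2/k_d)(1 − D₀(k_2−k_d)/(k_d L₀))]
= [1/(0.867−0.318)] ln[(0.867/0.318)(1 − 3.37×0.5490/(0.318×31.6))]
= (1/0.5490) ln[2.726 × 0.8159] = 1.821 × ln(2.224) = 1.821 × 0.7995 = 1.456 d.
D_c = (k_d/k_2) L₀ e^(−k_d t_c) = (0.318/0.867) × 31.6 × e^(−0.318×1.456) = 0.3668 × 31.6 × 0.6293 = 7.294 mg/L.
Minimum DO = C_s − D_c = 8.56 − 7.294 = 1.266 mg/L.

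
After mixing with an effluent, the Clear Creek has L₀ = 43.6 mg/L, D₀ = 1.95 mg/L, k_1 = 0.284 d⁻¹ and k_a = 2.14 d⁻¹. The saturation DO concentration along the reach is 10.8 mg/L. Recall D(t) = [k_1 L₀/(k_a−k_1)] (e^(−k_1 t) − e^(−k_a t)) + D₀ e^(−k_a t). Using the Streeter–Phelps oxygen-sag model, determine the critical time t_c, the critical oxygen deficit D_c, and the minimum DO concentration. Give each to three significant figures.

t_c ≈ 0.902 d; D_c ≈ 4.48 mg/L; min DO ≈ 6.32 mg/L

At the critical point dD/dt = 0, so k_1 L₀ e^(−k_1 t) = k_a D. Substituting D(t) from the Streeter–Phelps equation and solving for t gives
t_c = ln[(k_a/k_1)(1 − D₀(k_a−k_1)/(k_1 L₀))] / (k_a−k_1).
Here k_a−k_1 = 1.856 d⁻¹ and 1 − D₀(k_a−k_1)/(k_1 L₀) = 1 − 1.95×1.856/(0.284×43.6) = 0.7077, so
t_c = ln(7.535 × 0.7077) / 1.856 = 1.674 / 1.856 = 0.9019 d.
L(t_c) = L₀ e^(−k_1 t_c) = 43.6 × 0.7740 = 33.75 mg/L, and at the critical point k_a D_c = k_1 L, so D_c = (0.284/2.14) × 33.75 = 4.479 mg/L.
Minimum DO = C_s − D_c = 10.8 − 4.479 = 6.321 mg/L.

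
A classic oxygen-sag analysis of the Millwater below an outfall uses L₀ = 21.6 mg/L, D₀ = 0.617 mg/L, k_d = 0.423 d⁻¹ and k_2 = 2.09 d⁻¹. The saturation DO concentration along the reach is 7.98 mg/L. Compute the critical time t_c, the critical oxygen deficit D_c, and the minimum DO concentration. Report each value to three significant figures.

t_c ≈ 0.887 d; D_c ≈ 3.00 mg/L; min DO ≈ 4.98 mg/L

At the critical point dD/dt = 0, so k_d L₀ e^(−k_d t) = k_2 D. Substituting D(t) from the Streeter–Phelps equation and solving for t gives
t_c = ln[(k_2/k_d)(1 − D₀(k_2−k_d)/(k_d L₀))] / (k_2−k_d).
Here k_2−k_d = 1.667 d⁻¹ and 1 − D₀(k_2−k_d)/(k_d L₀) = 1 − 0.617×1.667/(0.423×21.6) = 0.8874, so
t_c = ln(4.941 × 0.8874) / 1.667 = 1.478 / 1.667 = 0.8867 d.
L(t_c) = L₀ e^(−k_d t_c) = 21.6 × 0.6872 = 14.84 mg/L, and at the critical point k_2 D_c = k_d L, so D_c = (0.423/2.09) × 14.84 = 3.004 mg/L.
Minimum DO = C_s − D_c = 7.98 − 3.004 = 4.976 mg/L.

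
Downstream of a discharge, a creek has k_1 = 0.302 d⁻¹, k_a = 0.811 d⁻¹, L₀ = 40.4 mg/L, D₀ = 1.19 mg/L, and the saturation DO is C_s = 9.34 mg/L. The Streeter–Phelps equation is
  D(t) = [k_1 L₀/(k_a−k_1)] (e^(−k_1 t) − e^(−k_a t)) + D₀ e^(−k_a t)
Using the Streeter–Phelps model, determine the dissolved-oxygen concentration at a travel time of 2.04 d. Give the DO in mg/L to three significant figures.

k_1 L₀/(k_a−k_1) = 0.302×40.4/(0.811−0.302) = 12.20/0.5090 = 23.97 mg/L.
e^(−k_1 t) = e^(−0.302×2.040) = 0.5401; e^(−k_a t) = e^(−0.811×2.040) = 0.1912.
D = 23.97 × (0.5401 − 0.1912) + 1.19 × 0.1912 = 8.362 + 0.2275 = 8.590 mg/L.
DO = C_s − D = 9.34 − 8.590 = 0.7503 mg/L.

DO ≈ 0.750 mg/L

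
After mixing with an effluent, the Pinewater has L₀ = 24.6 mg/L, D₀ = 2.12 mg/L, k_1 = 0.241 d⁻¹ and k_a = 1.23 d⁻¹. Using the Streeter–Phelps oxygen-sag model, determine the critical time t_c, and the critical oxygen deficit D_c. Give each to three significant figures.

At the critical point dD/dt = 0, so k_1 L₀ e^(−k_1 t) = k_a D. Substituting D(t) from the Streeter–Phelps equation and solving for t gives
t_c = ln[(k_a/k_1)(1 − D₀(k_a−k_1)/(k_1 L₀))] / (k_a−k_1).
Here k_a−k_1 = 0.9890 d⁻¹ and 1 − D₀(k_a−k_1)/(k_1 L₀) = 1 − 2.12×0.9890/(0.241×24.6) = 0.6463, so
t_c = ln(5.104 × 0.6463) / 0.9890 = 1.194 / 0.9890 = 1.207 d.
L(t_c) = L₀ e^(−k_1 t_c) = 24.6 × 0.7476 = 18.39 mg/L, and at the critical point k_a D_c = k_1 L, so D_c = (0.241/1.23) × 18.39 = 3.604 mg/L.

t_c ≈ 1.21 d; D_c ≈ 3.60 mg/L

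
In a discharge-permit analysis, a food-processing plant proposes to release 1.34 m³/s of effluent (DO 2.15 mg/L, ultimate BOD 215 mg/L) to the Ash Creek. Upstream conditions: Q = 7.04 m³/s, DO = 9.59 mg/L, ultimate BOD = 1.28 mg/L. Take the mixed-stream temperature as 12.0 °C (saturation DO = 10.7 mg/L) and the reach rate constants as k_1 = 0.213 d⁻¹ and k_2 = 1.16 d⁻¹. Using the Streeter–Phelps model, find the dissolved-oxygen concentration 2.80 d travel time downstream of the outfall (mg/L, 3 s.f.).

Mixed DO = (7.04×9.59 + 1.34×2.15)/(7.04+1.34) = 70.39/8.380 = 8.400 mg/L.
Mixed L₀ = (7.04×1.28 + 1.34×215)/(8.380) = 297.1/8.380 = 35.45 mg/L.
Initial deficit D₀ = C_s − DO₀ = 10.7 − 8.400 = 2.300 mg/L.
D(2.80) = [0.213×35.45/(1.16−0.213)](e^(−0.213×2.80) − e^(−1.16×2.80)) + 2.300 e^(−1.16×2.80)
= 7.975 × (0.5508 − 0.03885) + 2.300 × 0.03885 = 4.172 mg/L.
DO = 10.7 − 4.172 = 6.528 mg/L.

DO ≈ 6.53 mg/L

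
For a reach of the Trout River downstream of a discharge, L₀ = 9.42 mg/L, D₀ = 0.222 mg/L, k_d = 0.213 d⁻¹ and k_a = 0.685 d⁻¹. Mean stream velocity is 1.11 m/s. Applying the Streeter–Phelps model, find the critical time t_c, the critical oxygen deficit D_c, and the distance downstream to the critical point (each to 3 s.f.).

t_c ≈ 2.36 d; D_c ≈ 1.77 mg/L; x_c ≈ 226 km

With k_a/k_d = 3.216 and 1 − D₀(k_a−k_d)/(k_d L₀) = 0.9478,
t_c = ln(3.216 × 0.9478) / (0.685 − 0.213) = ln(3.048) / 0.4720 = 1.114/0.4720 = 2.361 d.
L(t_c) = L₀ e^(−k_d t_c) = 9.42 × 0.6048 = 5.697 mg/L, and at the critical point k_a D_c = k_d L, so D_c = (0.213/0.685) × 5.697 = 1.771 mg/L.
x_c = v t_c = 1.11 m/s × 2.361 d × 86400 s/d = 226400 m ≈ 226 km.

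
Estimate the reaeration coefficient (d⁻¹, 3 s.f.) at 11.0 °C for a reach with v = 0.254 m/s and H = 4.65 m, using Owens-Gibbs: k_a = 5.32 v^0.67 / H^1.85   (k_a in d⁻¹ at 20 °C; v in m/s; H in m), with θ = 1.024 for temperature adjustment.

k_a(20) = 5.32 × 0.254^0.67 / 4.65^1.85 = 5.32 × 0.3992 / 17.17 = 0.1237 d⁻¹.
k_a(11.0) = 0.1237 × 1.024^(11.0−20) = 0.1237 × 0.8078 = 0.09992 d⁻¹.

k_a ≈ 0.0999 d⁻¹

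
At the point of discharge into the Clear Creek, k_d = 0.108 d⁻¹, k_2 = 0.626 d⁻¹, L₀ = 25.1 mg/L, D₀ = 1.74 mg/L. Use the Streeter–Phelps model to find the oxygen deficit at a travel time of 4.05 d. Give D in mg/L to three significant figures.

k_d L₀/(k_2−k_d) = 0.108×25.1/(0.626−0.108) = 2.711/0.5180 = 5.233 mg/L.
e^(−k_d t) = e^(−0.108×4.050) = 0.6457; e^(−k_2 t) = e^(−0.626×4.050) = 0.07924.
D = 5.233 × (0.6457 − 0.07924) + 1.74 × 0.07924 = 2.964 + 0.1379 = 3.102 mg/L.

D ≈ 3.10 mg/L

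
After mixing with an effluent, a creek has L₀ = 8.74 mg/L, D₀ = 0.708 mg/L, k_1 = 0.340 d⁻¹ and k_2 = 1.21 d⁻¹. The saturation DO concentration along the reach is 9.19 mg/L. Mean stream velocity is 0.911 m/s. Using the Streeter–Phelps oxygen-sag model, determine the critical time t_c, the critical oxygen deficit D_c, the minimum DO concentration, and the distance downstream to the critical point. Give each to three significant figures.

t_c ≈ 1.19 d; D_c ≈ 1.64 mg/L; min DO ≈ 7.55 mg/L; x_c ≈ 93.8 km

With k_2/k_1 = 3.559 and 1 − D₀(k_2−k_1)/(k_1 L₀) = 0.7927,
t_c = ln(3.559 × 0.7927) / (1.21 − 0.340) = ln(2.821) / 0.8700 = 1.037/0.8700 = 1.192 d.
L(t_c) = L₀ e^(−k_1 t_c) = 8.74 × 0.6668 = 5.828 mg/L, and at the critical point k_2 D_c = k_1 L, so D_c = (0.340/1.21) × 5.828 = 1.637 mg/L.
Minimum DO = C_s − D_c = 9.19 − 1.637 = 7.553 mg/L.
x_c = v t_c = 0.911 m/s × 1.192 d × 86400 s/d = 93830 m ≈ 93.8 km.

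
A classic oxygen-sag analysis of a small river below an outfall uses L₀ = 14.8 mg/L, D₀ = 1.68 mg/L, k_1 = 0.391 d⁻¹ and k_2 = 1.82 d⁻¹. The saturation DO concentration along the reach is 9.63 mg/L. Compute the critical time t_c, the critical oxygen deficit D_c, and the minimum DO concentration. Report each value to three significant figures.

t_c = [1/(k_2−k_1)] ln[(k_2/k_1)(1 − D₀(k_2−k_1)/(k_1 L₀))]
= [1/(1.82−0.391)] ln[(1.82/0.391)(1 − 1.68×1.429/(0.391×14.8))]
= (1/1.429) ln[4.655 × 0.5851] = 0.6998 × ln(2.724) = 0.6998 × 1.002 = 0.7012 d.
D_c = (k_1/k_2) L₀ e^(−k_1 t_c) = (0.391/1.82) × 14.8 × e^(−0.391×0.7012) = 0.2148 × 14.8 × 0.7602 = 2.417 mg/L.
Minimum DO = C_s − D_c = 9.63 − 2.417 = 7.213 mg/L.

t_c ≈ 0.701 d; D_c ≈ 2.42 mg/L; min DO ≈ 7.21 mg/L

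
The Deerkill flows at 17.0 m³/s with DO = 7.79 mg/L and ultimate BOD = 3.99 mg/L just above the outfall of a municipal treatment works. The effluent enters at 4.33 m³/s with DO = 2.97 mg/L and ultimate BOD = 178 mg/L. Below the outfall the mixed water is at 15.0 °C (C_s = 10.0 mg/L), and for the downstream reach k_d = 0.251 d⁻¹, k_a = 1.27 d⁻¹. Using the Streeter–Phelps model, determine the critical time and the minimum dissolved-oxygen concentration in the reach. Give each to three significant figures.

t_c ≈ 1.20 d; minimum DO ≈ 4.25 mg/L

Mixed DO = (17.0×7.79 + 4.33×2.97)/(17.0+4.33) = 145.3/21.33 = 6.812 mg/L.
Mixed L₀ = (17.0×3.99 + 4.33×178)/(21.33) = 838.6/21.33 = 39.31 mg/L.
Initial deficit D₀ = C_s − DO₀ = 10.0 − 6.812 = 3.188 mg/L.
t_c = (1/1.019) ln[(1.27/0.251)(1 − 3.188×1.019/(0.251×39.31))] = 0.9814 × ln(3.394) = 1.199 d.
D_c = (0.251/1.27) × 39.31 × e^(−0.251×1.199) = 0.1976 × 39.31 × 0.7401 = 5.750 mg/L.
Minimum DO = 10.0 − 5.750 = 4.250 mg/L.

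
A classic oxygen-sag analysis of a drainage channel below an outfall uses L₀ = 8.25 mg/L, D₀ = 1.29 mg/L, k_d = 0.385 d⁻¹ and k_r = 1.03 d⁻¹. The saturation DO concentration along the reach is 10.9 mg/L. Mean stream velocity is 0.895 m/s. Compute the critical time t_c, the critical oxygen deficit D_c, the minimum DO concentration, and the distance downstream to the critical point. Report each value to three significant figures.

t_c ≈ 1.05 d; D_c ≈ 2.05 mg/L; min DO ≈ 8.85 mg/L; x_c ≈ 81.6 km

At the critical point dD/dt = 0, so k_d L₀ e^(−k_d t) = k_r D. Substituting D(t) from the Streeter–Phelps equation and solving for t gives
t_c = ln[(k_r/k_d)(1 − D₀(k_r−k_d)/(k_d L₀))] / (k_r−k_d).
Here k_r−k_d = 0.6450 d⁻¹ and 1 − D₀(k_r−k_d)/(k_d L₀) = 1 − 1.29×0.6450/(0.385×8.25) = 0.7380, so
t_c = ln(2.675 × 0.7380) / 0.6450 = 0.6803 / 0.6450 = 1.055 d.
D_c = (k_d/k_r) L₀ e^(−k_d t_c) = (0.385/1.03) × 8.25 × e^(−0.385×1.055) = 0.3738 × 8.25 × 0.6663 = 2.055 mg/L.
Minimum DO = C_s − D_c = 10.9 − 2.055 = 8.845 mg/L.
x_c = v t_c = 0.895 m/s × 1.055 d × 86400 s/d = 81560 m ≈ 81.6 km.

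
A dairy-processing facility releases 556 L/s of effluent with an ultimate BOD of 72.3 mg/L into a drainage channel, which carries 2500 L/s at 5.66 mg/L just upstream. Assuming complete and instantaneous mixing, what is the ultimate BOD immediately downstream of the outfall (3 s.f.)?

17.8 mg/L

Flow-weighted mixing: C = (Q_r C_r + Q_w C_w)/(Q_r + Q_w)
= (2500×5.66 + 556×72.3)/(2500 + 556) = 54350/3056 = 17.78 mg/L.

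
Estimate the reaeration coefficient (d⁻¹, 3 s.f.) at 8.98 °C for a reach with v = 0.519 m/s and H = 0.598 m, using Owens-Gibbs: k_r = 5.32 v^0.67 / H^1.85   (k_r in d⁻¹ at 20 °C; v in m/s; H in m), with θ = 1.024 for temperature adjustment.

k_r ≈ 6.83 d⁻¹

k_r(20) = 5.32 × 0.519^0.67 / 0.598^1.85 = 5.32 × 0.6444 / 0.3863 = 8.875 d⁻¹.
k_r(8.98) = 8.875 × 1.024^(8.98−20) = 8.875 × 0.7700 = 6.834 d⁻¹.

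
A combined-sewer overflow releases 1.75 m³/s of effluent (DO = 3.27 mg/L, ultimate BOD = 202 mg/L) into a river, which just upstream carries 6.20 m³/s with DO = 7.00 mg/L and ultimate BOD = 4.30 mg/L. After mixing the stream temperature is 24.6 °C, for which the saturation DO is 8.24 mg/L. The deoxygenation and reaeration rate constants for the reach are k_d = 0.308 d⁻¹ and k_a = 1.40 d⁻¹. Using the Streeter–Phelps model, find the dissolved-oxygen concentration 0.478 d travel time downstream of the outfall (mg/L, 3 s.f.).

DO ≈ 2.45 mg/L

Mixed DO = (6.20×7.00 + 1.75×3.27)/(6.20+1.75) = 49.12/7.950 = 6.179 mg/L.
Mixed L₀ = (6.20×4.30 + 1.75×202)/(7.950) = 380.2/7.950 = 47.82 mg/L.
Initial deficit D₀ = C_s − DO₀ = 8.24 − 6.179 = 2.061 mg/L.
D(0.478) = [0.308×47.82/(1.40−0.308)](e^(−0.308×0.478) − e^(−1.40×0.478)) + 2.061 e^(−1.40×0.478)
= 13.49 × (0.8631 − 0.5121) + 2.061 × 0.5121 = 5.789 mg/L.
DO = 8.24 − 5.789 = 2.451 mg/L.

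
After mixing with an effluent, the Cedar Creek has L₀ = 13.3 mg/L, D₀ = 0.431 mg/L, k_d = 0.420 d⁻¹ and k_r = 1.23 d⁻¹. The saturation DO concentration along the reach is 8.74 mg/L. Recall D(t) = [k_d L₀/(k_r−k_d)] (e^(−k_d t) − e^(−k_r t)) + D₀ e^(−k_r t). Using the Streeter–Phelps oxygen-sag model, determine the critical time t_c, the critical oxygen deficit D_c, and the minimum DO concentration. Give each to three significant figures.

t_c ≈ 1.25 d; D_c ≈ 2.69 mg/L; min DO ≈ 6.05 mg/L

With k_r/k_d = 2.929 and 1 − D₀(k_r−k_d)/(k_d L₀) = 0.9375,
t_c = ln(2.929 × 0.9375) / (1.23 − 0.420) = ln(2.746) / 0.8100 = 1.010/0.8100 = 1.247 d.
L(t_c) = L₀ e^(−k_d t_c) = 13.3 × 0.5923 = 7.878 mg/L, and at the critical point k_r D_c = k_d L, so D_c = (0.420/1.23) × 7.878 = 2.690 mg/L.
Minimum DO = C_s − D_c = 8.74 − 2.690 = 6.050 mg/L.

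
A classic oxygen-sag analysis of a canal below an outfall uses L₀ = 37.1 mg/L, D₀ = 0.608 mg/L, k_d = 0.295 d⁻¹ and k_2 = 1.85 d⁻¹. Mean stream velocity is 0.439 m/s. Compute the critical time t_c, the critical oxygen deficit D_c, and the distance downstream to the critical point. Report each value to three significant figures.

With k_2/k_d = 6.271 and 1 − D₀(k_2−k_d)/(k_d L₀) = 0.9136,
t_c = ln(6.271 × 0.9136) / (1.85 − 0.295) = ln(5.729) / 1.555 = 1.746/1.555 = 1.123 d.
L(t_c) = L₀ e^(−k_d t_c) = 37.1 × 0.7181 = 26.64 mg/L, and at the critical point k_2 D_c = k_d L, so D_c = (0.295/1.85) × 26.64 = 4.248 mg/L.
x_c = v t_c = 0.439 m/s × 1.123 d × 86400 s/d = 42580 m ≈ 42.6 km.

t_c ≈ 1.12 d; D_c ≈ 4.25 mg/L; x_c ≈ 42.6 km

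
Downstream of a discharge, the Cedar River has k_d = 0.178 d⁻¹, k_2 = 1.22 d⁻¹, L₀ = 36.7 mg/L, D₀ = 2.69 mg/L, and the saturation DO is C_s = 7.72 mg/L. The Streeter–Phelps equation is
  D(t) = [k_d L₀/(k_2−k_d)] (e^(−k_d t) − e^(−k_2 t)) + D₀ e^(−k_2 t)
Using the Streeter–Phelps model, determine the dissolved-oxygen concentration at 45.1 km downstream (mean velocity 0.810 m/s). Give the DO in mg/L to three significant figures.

DO ≈ 3.76 mg/L

Travel time t = x/v = 45.1 km / (0.810 m/s) = 45100 m / 0.810 m/s = 55680 s = 0.6444 d.
k_d L₀/(k_2−k_d) = 0.178×36.7/(1.22−0.178) = 6.533/1.042 = 6.269 mg/L.
e^(−k_d t) = e^(−0.178×0.6444) = 0.8916; e^(−k_2 t) = e^(−1.22×0.6444) = 0.4556.
D = 6.269 × (0.8916 − 0.4556) + 2.69 × 0.4556 = 2.734 + 1.225 = 3.959 mg/L.
DO = C_s − D = 7.72 − 3.959 = 3.761 mg/L.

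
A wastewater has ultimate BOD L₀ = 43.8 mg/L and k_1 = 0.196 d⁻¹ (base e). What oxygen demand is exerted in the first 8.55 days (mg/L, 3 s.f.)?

y ≈ 35.6 mg/L

y_t = L₀(1 − e^(−k_1 t)) = 43.8 × (1 − e^(−0.196×8.55))
= 43.8 × (1 − 0.1872) = 43.8 × 0.8128 = 35.60 mg/L.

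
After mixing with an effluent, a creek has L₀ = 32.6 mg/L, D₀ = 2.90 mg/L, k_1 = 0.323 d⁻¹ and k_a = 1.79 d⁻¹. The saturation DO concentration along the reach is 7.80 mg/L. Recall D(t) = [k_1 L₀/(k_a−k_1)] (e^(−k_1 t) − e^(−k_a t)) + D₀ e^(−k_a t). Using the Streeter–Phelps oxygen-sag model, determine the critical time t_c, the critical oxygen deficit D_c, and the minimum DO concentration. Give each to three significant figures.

t_c ≈ 0.814 d; D_c ≈ 4.52 mg/L; min DO ≈ 3.28 mg/L

With k_a/k_1 = 5.542 and 1 − D₀(k_a−k_1)/(k_1 L₀) = 0.5960,
t_c = ln(5.542 × 0.5960) / (1.79 − 0.323) = ln(3.303) / 1.467 = 1.195/1.467 = 0.8144 d.
D_c = (k_1/k_a) L₀ e^(−k_1 t_c) = (0.323/1.79) × 32.6 × e^(−0.323×0.8144) = 0.1804 × 32.6 × 0.7687 = 4.522 mg/L.
Minimum DO = C_s − D_c = 7.80 − 4.522 = 3.278 mg/L.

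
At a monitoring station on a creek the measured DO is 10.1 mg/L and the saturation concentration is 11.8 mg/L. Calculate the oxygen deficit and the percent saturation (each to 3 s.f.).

D = C_s − C = 11.8 − 10.1 = 1.70 mg/L.
% saturation = 10.1/11.8 × 100 = 85.6 %.

D ≈ 1.70 mg/L; 85.6 % saturation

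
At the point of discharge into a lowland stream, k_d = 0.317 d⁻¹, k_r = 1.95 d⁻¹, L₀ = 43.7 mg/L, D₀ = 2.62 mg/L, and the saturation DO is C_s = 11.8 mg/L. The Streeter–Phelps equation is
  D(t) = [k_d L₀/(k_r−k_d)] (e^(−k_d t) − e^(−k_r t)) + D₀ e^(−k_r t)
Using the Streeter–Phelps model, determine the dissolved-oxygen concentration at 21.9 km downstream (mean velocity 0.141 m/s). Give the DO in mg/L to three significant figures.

Travel time t = x/v = 21.9 km / (0.141 m/s) = 21900 m / 0.141 m/s = 155300 s = 1.798 d.
k_d L₀/(k_r−k_d) = 0.317×43.7/(1.95−0.317) = 13.85/1.633 = 8.483 mg/L.
e^(−k_d t) = e^(−0.317×1.798) = 0.5656; e^(−k_r t) = e^(−1.95×1.798) = 0.03003.
D = 8.483 × (0.5656 − 0.03003) + 2.62 × 0.03003 = 4.543 + 0.07869 = 4.622 mg/L.
DO = C_s − D = 11.8 − 4.622 = 7.178 mg/L.

DO ≈ 7.18 mg/L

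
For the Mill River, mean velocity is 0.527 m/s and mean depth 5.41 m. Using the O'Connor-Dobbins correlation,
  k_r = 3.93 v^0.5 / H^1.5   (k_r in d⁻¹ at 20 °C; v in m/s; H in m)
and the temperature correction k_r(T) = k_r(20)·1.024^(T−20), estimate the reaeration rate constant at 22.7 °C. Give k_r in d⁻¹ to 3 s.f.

k_r ≈ 0.242 d⁻¹

k_r(20) = 3.93 × 0.527^0.5 / 5.41^1.5 = 3.93 × 0.7259 / 12.58 = 0.2267 d⁻¹.
k_r(22.7) = 0.2267 × 1.024^(22.7−20) = 0.2267 × 1.066 = 0.2417 d⁻¹.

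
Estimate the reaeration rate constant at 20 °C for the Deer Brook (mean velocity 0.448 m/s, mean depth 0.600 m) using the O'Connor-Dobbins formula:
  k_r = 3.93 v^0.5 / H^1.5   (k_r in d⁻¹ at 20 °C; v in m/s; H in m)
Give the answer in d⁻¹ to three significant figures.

k_r ≈ 5.66 d⁻¹

k_r = 3.93 × 0.448^0.5 / 0.600^1.5 = 3.93 × 0.6693 / 0.4648 = 5.660 d⁻¹.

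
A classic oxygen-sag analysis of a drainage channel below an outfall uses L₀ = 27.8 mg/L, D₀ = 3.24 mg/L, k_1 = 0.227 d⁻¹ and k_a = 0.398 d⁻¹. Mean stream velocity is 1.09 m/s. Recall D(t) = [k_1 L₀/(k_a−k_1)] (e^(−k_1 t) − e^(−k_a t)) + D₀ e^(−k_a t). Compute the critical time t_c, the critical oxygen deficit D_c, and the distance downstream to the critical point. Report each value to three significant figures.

At the critical point dD/dt = 0, so k_1 L₀ e^(−k_1 t) = k_a D. Substituting D(t) from the Streeter–Phelps equation and solving for t gives
t_c = ln[(k_a/k_1)(1 − D₀(k_a−k_1)/(k_1 L₀))] / (k_a−k_1).
Here k_a−k_1 = 0.1710 d⁻¹ and 1 − D₀(k_a−k_1)/(k_1 L₀) = 1 − 3.24×0.1710/(0.227×27.8) = 0.9122, so
t_c = ln(1.753 × 0.9122) / 0.1710 = 0.4696 / 0.1710 = 2.746 d.
L(t_c) = L₀ e^(−k_1 t_c) = 27.8 × 0.5361 = 14.90 mg/L, and at the critical point k_a D_c = k_1 L, so D_c = (0.227/0.398) × 14.90 = 8.501 mg/L.
x_c = v t_c = 1.09 m/s × 2.746 d × 86400 s/d = 258600 m ≈ 259 km.

t_c ≈ 2.75 d; D_c ≈ 8.50 mg/L; x_c ≈ 259 km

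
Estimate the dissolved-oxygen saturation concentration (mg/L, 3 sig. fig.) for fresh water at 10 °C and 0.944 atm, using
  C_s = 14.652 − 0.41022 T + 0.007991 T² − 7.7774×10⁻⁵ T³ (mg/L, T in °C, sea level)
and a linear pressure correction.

At sea level: C_s = 14.652 − 0.41022×10 + 0.007991×10² − 7.7774×10⁻⁵×10³ = 11.27 mg/L.
Pressure correction: C_s' = 11.27 × 0.944 = 10.64 mg/L.

C_s ≈ 10.6 mg/L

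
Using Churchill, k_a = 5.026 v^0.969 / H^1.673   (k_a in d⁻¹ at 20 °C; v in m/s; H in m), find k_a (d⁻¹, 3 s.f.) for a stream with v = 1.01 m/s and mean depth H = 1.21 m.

k_a ≈ 3.69 d⁻¹

k_a = 5.026 × 1.01^0.969 / 1.21^1.673 = 5.026 × 1.010 / 1.376 = 3.689 d⁻¹.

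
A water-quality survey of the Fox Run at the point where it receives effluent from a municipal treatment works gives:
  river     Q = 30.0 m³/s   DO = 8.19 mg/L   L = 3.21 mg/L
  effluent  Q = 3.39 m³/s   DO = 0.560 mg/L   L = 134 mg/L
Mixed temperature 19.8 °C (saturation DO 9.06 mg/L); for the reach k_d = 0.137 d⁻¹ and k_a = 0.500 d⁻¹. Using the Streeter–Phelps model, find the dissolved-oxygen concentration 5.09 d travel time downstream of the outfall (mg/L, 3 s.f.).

DO ≈ 6.32 mg/L

Mixed DO = (30.0×8.19 + 3.39×0.560)/(30.0+3.39) = 247.6/33.39 = 7.415 mg/L.
Mixed L₀ = (30.0×3.21 + 3.39×134)/(33.39) = 550.6/33.39 = 16.49 mg/L.
Initial deficit D₀ = C_s − DO₀ = 9.06 − 7.415 = 1.645 mg/L.
D(5.09) = [0.137×16.49/(0.500−0.137)](e^(−0.137×5.09) − e^(−0.500×5.09)) + 1.645 e^(−0.500×5.09)
= 6.223 × (0.4979 − 0.07847) + 1.645 × 0.07847 = 2.739 mg/L.
DO = 9.06 − 2.739 = 6.321 mg/L.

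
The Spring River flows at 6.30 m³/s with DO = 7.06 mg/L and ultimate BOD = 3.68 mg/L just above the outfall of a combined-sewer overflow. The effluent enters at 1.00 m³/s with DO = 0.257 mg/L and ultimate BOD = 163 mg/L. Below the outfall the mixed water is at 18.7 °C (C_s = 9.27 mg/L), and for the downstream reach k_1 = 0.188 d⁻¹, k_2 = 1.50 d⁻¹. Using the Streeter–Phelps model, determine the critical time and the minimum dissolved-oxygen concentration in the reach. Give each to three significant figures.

t_c ≈ 0.0859 d; minimum DO ≈ 6.12 mg/L

Mixed DO = (6.30×7.06 + 1.00×0.257)/(6.30+1.00) = 44.73/7.300 = 6.128 mg/L.
Mixed L₀ = (6.30×3.68 + 1.00×163)/(7.300) = 186.2/7.300 = 25.50 mg/L.
Initial deficit D₀ = C_s − DO₀ = 9.27 − 6.128 = 3.142 mg/L.
t_c = (1/1.312) ln[(1.50/0.188)(1 − 3.142×1.312/(0.188×25.50))] = 0.7622 × ln(1.119) = 0.08593 d.
D_c = (0.188/1.50) × 25.50 × e^(−0.188×0.08593) = 0.1253 × 25.50 × 0.9840 = 3.145 mg/L.
Minimum DO = 9.27 − 3.145 = 6.125 mg/L.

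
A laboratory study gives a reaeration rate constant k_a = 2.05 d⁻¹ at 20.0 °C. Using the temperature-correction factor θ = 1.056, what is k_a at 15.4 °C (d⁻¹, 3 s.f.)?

k_a(T₂) = k_a(T₁) · θ^(T₂−T₁) = 2.05 × 1.056^(15.4−20.0)
= 2.05 × 1.056^-4.60 = 2.05 × 0.7783 = 1.596 d⁻¹.

k_a ≈ 1.60 d⁻¹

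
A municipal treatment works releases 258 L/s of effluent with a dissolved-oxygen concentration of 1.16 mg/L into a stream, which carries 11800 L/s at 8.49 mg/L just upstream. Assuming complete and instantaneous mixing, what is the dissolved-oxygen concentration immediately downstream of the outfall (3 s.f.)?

8.33 mg/L

Flow-weighted mixing: C = (Q_r C_r + Q_w C_w)/(Q_r + Q_w)
= (11800×8.49 + 258×1.16)/(11800 + 258) = 100500/12060 = 8.333 mg/L.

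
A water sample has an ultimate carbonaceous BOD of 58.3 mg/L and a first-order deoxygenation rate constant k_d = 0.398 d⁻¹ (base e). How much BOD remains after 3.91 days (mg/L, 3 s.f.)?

L ≈ 12.3 mg/L

L_t = L₀ e^(−k_d t) = 58.3 × e^(−0.398×3.91) = 58.3 × 0.2109 = 12.30 mg/L.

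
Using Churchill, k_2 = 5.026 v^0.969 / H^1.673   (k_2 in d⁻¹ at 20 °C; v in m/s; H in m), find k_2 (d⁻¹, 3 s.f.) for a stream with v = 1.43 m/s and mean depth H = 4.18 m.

k_2 ≈ 0.649 d⁻¹

k_2 = 5.026 × 1.43^0.969 / 4.18^1.673 = 5.026 × 1.414 / 10.95 = 0.6494 d⁻¹.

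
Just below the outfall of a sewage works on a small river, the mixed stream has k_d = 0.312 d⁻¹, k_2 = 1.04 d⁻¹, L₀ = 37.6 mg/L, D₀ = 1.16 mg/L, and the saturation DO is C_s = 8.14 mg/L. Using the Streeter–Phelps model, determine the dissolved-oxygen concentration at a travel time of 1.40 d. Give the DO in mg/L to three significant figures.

DO ≈ 1.22 mg/L

k_d L₀/(k_2−k_d) = 0.312×37.6/(1.04−0.312) = 11.73/0.7280 = 16.11 mg/L.
e^(−k_d t) = e^(−0.312×1.400) = 0.6461; e^(−k_2 t) = e^(−1.04×1.400) = 0.2332.
D = 16.11 × (0.6461 − 0.2332) + 1.16 × 0.2332 = 6.654 + 0.2705 = 6.925 mg/L.
DO = C_s − D = 8.14 − 6.925 = 1.215 mg/L.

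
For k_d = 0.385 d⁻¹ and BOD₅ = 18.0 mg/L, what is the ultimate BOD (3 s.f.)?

BOD₅ = L₀(1 − e^(−5k_d)) ⇒ L₀ = BOD₅ / (1 − e^(−5×0.385))
= 18.0 / (1 − 0.1459) = 18.0 / 0.8541 = 21.07 mg/L.

L₀ ≈ 21.1 mg/L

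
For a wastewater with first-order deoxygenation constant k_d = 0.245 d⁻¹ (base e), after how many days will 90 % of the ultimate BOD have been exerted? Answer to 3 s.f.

y/L₀ = 1 − e^(−k_d t) = 0.90 ⇒ e^(−k_d t) = 0.100
t = −ln(0.100) / 0.245 = 2.303 / 0.245 = 9.398 d.

t ≈ 9.40 d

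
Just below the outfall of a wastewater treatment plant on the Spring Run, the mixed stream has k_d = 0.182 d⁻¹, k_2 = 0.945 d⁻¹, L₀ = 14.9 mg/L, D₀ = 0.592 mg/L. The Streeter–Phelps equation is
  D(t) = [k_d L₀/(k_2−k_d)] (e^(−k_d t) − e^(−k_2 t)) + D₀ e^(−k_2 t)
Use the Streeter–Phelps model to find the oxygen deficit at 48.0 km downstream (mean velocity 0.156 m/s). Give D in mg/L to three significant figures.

D ≈ 1.76 mg/L

Travel time t = x/v = 48.0 km / (0.156 m/s) = 48000 m / 0.156 m/s = 307700 s = 3.561 d.
k_d L₀/(k_2−k_d) = 0.182×14.9/(0.945−0.182) = 2.712/0.7630 = 3.554 mg/L.
e^(−k_d t) = e^(−0.182×3.561) = 0.5230; e^(−k_2 t) = e^(−0.945×3.561) = 0.03455.
D = 3.554 × (0.5230 − 0.03455) + 0.592 × 0.03455 = 1.736 + 0.02045 = 1.757 mg/L.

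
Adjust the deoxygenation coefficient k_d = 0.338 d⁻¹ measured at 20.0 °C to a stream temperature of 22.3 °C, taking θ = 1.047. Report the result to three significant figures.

k_d(T₂) = k_d(T₁) · θ^(T₂−T₁) = 0.338 × 1.047^(22.3−20.0)
= 0.338 × 1.047^2.30 = 0.338 × 1.111 = 0.3757 d⁻¹.

k_d ≈ 0.376 d⁻¹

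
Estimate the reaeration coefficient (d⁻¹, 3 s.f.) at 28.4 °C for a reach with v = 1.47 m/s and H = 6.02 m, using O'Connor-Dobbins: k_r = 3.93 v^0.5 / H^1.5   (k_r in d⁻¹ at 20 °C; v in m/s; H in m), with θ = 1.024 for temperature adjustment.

k_r(20) = 3.93 × 1.47^0.5 / 6.02^1.5 = 3.93 × 1.212 / 14.77 = 0.3226 d⁻¹.
k_r(28.4) = 0.3226 × 1.024^(28.4−20) = 0.3226 × 1.220 = 0.3937 d⁻¹.

k_r ≈ 0.394 d⁻¹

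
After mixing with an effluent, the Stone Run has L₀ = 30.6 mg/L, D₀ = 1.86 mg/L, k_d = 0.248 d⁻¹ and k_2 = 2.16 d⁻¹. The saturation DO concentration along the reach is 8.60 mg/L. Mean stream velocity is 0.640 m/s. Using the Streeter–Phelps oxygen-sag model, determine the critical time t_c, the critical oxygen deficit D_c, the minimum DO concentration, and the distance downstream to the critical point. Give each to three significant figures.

t_c ≈ 0.801 d; D_c ≈ 2.88 mg/L; min DO ≈ 5.72 mg/L; x_c ≈ 44.3 km

With k_2/k_d = 8.710 and 1 − D₀(k_2−k_d)/(k_d L₀) = 0.5314,
t_c = ln(8.710 × 0.5314) / (2.16 − 0.248) = ln(4.628) / 1.912 = 1.532/1.912 = 0.8013 d.
L(t_c) = L₀ e^(−k_d t_c) = 30.6 × 0.8198 = 25.09 mg/L, and at the critical point k_2 D_c = k_d L, so D_c = (0.248/2.16) × 25.09 = 2.880 mg/L.
Minimum DO = C_s − D_c = 8.60 − 2.880 = 5.720 mg/L.
x_c = v t_c = 0.640 m/s × 0.8013 d × 86400 s/d = 44310 m ≈ 44.3 km.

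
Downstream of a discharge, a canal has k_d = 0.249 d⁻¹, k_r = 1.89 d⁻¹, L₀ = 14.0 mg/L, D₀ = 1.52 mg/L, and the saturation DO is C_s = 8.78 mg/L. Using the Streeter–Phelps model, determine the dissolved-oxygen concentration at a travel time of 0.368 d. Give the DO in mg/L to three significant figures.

k_d L₀/(k_r−k_d) = 0.249×14.0/(1.89−0.249) = 3.486/1.641 = 2.124 mg/L.
e^(−k_d t) = e^(−0.249×0.3680) = 0.9124; e^(−k_r t) = e^(−1.89×0.3680) = 0.4988.
D = 2.124 × (0.9124 − 0.4988) + 1.52 × 0.4988 = 0.8787 + 0.7582 = 1.637 mg/L.
DO = C_s − D = 8.78 − 1.637 = 7.143 mg/L.

DO ≈ 7.14 mg/L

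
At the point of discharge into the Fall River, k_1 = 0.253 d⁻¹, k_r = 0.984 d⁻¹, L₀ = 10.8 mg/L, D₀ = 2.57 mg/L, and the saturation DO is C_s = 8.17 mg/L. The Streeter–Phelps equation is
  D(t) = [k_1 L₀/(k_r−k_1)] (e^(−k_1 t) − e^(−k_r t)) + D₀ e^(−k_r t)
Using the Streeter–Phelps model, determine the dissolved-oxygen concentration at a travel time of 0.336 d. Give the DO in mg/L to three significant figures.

k_1 L₀/(k_r−k_1) = 0.253×10.8/(0.984−0.253) = 2.732/0.7310 = 3.738 mg/L.
e^(−k_1 t) = e^(−0.253×0.3360) = 0.9185; e^(−k_r t) = e^(−0.984×0.3360) = 0.7185.
D = 3.738 × (0.9185 − 0.7185) + 2.57 × 0.7185 = 0.7477 + 1.846 = 2.594 mg/L.
DO = C_s − D = 8.17 − 2.594 = 5.576 mg/L.

DO ≈ 5.58 mg/L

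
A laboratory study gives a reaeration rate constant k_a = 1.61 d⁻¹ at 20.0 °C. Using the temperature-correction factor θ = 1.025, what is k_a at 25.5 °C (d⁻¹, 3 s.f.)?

k_a ≈ 1.84 d⁻¹

k_a(T₂) = k_a(T₁) · θ^(T₂−T₁) = 1.61 × 1.025^(25.5−20.0)
= 1.61 × 1.025^5.50 = 1.61 × 1.145 = 1.844 d⁻¹.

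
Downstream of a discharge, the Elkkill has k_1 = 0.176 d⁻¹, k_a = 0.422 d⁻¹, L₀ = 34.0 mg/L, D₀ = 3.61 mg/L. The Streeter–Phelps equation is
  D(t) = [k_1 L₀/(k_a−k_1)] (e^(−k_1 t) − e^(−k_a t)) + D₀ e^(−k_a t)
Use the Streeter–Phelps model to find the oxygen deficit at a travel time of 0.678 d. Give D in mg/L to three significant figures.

D ≈ 6.03 mg/L

k_1 L₀/(k_a−k_1) = 0.176×34.0/(0.422−0.176) = 5.984/0.2460 = 24.33 mg/L.
e^(−k_1 t) = e^(−0.176×0.6780) = 0.8875; e^(−k_a t) = e^(−0.422×0.6780) = 0.7512.
D = 24.33 × (0.8875 − 0.7512) + 3.61 × 0.7512 = 3.317 + 2.712 = 6.028 mg/L.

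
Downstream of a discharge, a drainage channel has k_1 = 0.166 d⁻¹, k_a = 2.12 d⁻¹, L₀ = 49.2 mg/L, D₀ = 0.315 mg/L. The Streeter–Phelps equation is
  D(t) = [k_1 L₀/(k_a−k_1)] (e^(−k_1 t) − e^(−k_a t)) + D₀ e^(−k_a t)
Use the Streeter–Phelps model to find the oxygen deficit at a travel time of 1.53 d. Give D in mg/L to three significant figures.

D ≈ 3.09 mg/L

k_1 L₀/(k_a−k_1) = 0.166×49.2/(2.12−0.166) = 8.167/1.954 = 4.180 mg/L.
e^(−k_1 t) = e^(−0.166×1.530) = 0.7757; e^(−k_a t) = e^(−2.12×1.530) = 0.03902.
D = 4.180 × (0.7757 − 0.03902) + 0.315 × 0.03902 = 3.079 + 0.01229 = 3.091 mg/L.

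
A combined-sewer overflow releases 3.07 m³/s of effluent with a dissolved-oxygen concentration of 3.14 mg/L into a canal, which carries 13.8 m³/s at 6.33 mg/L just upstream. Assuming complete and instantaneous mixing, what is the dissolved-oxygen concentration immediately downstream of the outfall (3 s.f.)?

Flow-weighted mixing: C = (Q_r C_r + Q_w C_w)/(Q_r + Q_w)
= (13.8×6.33 + 3.07×3.14)/(13.8 + 3.07) = 96.99/16.87 = 5.749 mg/L.

5.75 mg/L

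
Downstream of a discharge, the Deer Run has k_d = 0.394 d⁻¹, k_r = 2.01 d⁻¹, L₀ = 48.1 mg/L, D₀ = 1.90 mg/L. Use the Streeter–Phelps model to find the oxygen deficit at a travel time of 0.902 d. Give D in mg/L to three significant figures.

k_d L₀/(k_r−k_d) = 0.394×48.1/(2.01−0.394) = 18.95/1.616 = 11.73 mg/L.
e^(−k_d t) = e^(−0.394×0.9020) = 0.7009; e^(−k_r t) = e^(−2.01×0.9020) = 0.1632.
D = 11.73 × (0.7009 − 0.1632) + 1.90 × 0.1632 = 6.306 + 0.3100 = 6.616 mg/L.

D ≈ 6.62 mg/L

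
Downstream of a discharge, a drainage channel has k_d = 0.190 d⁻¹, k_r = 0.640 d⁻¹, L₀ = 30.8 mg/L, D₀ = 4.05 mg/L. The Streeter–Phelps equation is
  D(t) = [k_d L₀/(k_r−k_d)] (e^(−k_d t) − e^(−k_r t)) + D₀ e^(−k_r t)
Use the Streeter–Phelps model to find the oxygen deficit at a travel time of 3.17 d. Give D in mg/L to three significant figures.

k_d L₀/(k_r−k_d) = 0.190×30.8/(0.640−0.190) = 5.852/0.4500 = 13.00 mg/L.
e^(−k_d t) = e^(−0.190×3.170) = 0.5476; e^(−k_r t) = e^(−0.640×3.170) = 0.1315.
D = 13.00 × (0.5476 − 0.1315) + 4.05 × 0.1315 = 5.411 + 0.5325 = 5.943 mg/L.

D ≈ 5.94 mg/L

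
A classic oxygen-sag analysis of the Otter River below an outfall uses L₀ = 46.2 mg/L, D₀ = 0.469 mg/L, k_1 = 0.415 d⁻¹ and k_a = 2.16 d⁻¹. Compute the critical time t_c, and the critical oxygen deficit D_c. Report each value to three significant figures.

At the critical point dD/dt = 0, so k_1 L₀ e^(−k_1 t) = k_a D. Substituting D(t) from the Streeter–Phelps equation and solving for t gives
t_c = ln[(k_a/k_1)(1 − D₀(k_a−k_1)/(k_1 L₀))] / (k_a−k_1).
Here k_a−k_1 = 1.745 d⁻¹ and 1 − D₀(k_a−k_1)/(k_1 L₀) = 1 − 0.469×1.745/(0.415×46.2) = 0.9573, so
t_c = ln(5.205 × 0.9573) / 1.745 = 1.606 / 1.745 = 0.9203 d.
D_c = (k_1/k_a) L₀ e^(−k_1 t_c) = (0.415/2.16) × 46.2 × e^(−0.415×0.9203) = 0.1921 × 46.2 × 0.6825 = 6.058 mg/L.

t_c ≈ 0.920 d; D_c ≈ 6.06 mg/L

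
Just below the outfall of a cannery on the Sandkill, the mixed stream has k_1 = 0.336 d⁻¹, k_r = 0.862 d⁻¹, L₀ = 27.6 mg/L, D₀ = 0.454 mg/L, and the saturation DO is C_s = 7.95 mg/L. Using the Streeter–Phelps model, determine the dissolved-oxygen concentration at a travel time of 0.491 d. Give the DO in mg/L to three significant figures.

DO ≈ 4.25 mg/L

k_1 L₀/(k_r−k_1) = 0.336×27.6/(0.862−0.336) = 9.274/0.5260 = 17.63 mg/L.
e^(−k_1 t) = e^(−0.336×0.4910) = 0.8479; e^(−k_r t) = e^(−0.862×0.4910) = 0.6549.
D = 17.63 × (0.8479 − 0.6549) + 0.454 × 0.6549 = 3.403 + 0.2973 = 3.700 mg/L.
DO = C_s − D = 7.95 − 3.700 = 4.250 mg/L.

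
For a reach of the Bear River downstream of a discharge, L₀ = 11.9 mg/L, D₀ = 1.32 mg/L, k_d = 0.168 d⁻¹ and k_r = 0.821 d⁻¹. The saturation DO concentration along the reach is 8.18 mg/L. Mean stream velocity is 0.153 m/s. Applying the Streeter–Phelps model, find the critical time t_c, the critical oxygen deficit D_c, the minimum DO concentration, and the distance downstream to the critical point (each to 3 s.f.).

t_c ≈ 1.57 d; D_c ≈ 1.87 mg/L; min DO ≈ 6.31 mg/L; x_c ≈ 20.7 km

With k_r/k_d = 4.887 and 1 − D₀(k_r−k_d)/(k_d L₀) = 0.5688,
t_c = ln(4.887 × 0.5688) / (0.821 − 0.168) = ln(2.780) / 0.6530 = 1.022/0.6530 = 1.566 d.
L(t_c) = L₀ e^(−k_d t_c) = 11.9 × 0.7687 = 9.148 mg/L, and at the critical point k_r D_c = k_d L, so D_c = (0.168/0.821) × 9.148 = 1.872 mg/L.
Minimum DO = C_s − D_c = 8.18 − 1.872 = 6.308 mg/L.
x_c = v t_c = 0.153 m/s × 1.566 d × 86400 s/d = 20700 m ≈ 20.7 km.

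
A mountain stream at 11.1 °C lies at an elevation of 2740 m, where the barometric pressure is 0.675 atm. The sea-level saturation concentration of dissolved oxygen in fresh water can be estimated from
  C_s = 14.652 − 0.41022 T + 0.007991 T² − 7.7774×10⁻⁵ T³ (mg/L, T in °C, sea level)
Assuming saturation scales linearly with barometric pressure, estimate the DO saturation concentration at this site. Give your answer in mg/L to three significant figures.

C_s ≈ 7.41 mg/L

At sea level: C_s = 14.652 − 0.41022×11.1 + 0.007991×11.1² − 7.7774×10⁻⁵×11.1³ = 10.98 mg/L.
Pressure correction: C_s' = 10.98 × 0.675 = 7.409 mg/L.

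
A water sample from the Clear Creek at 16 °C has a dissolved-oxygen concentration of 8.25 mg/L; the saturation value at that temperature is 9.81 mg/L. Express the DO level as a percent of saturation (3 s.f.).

% saturation = C/C_s × 100 = 8.25/9.81 × 100 = 84.1 %.

84.1 % saturation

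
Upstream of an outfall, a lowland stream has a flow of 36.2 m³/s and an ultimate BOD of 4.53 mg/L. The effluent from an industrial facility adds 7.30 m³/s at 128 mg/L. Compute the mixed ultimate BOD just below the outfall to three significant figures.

25.3 mg/L

Flow-weighted mixing: C = (Q_r C_r + Q_w C_w)/(Q_r + Q_w)
= (36.2×4.53 + 7.30×128)/(36.2 + 7.30) = 1098/43.50 = 25.25 mg/L.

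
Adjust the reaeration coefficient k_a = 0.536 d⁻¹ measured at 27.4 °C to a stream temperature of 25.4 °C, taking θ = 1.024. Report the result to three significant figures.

k_a(T₂) = k_a(T₁) · θ^(T₂−T₁) = 0.536 × 1.024^(25.4−27.4)
= 0.536 × 1.024^-2.00 = 0.536 × 0.9537 = 0.5112 d⁻¹.

k_a ≈ 0.511 d⁻¹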